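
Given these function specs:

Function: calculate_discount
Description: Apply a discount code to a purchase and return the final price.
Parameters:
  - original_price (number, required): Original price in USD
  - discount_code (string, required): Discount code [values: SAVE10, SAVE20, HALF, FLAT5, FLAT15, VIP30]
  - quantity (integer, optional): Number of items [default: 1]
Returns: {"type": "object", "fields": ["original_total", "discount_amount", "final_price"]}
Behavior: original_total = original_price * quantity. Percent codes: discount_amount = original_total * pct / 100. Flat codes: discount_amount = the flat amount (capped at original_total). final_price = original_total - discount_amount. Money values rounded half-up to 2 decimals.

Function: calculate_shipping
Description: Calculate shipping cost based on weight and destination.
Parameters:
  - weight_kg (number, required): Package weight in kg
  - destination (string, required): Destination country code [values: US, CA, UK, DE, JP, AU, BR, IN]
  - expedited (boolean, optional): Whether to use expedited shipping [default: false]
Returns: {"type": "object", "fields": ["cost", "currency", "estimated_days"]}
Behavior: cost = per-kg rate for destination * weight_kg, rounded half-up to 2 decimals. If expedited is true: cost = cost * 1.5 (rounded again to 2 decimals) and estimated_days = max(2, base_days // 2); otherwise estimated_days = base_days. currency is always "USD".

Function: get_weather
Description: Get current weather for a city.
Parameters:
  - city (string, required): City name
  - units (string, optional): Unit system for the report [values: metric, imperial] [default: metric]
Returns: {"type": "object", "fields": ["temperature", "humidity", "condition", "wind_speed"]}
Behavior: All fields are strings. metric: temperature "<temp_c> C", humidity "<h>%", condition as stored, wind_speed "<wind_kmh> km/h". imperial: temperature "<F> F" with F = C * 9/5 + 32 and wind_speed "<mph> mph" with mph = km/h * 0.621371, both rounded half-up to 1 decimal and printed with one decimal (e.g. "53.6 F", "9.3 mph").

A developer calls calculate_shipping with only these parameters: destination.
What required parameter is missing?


Required parameters: weight_kg, destination
Provided: destination
Missing: weight_kg
weight_kg


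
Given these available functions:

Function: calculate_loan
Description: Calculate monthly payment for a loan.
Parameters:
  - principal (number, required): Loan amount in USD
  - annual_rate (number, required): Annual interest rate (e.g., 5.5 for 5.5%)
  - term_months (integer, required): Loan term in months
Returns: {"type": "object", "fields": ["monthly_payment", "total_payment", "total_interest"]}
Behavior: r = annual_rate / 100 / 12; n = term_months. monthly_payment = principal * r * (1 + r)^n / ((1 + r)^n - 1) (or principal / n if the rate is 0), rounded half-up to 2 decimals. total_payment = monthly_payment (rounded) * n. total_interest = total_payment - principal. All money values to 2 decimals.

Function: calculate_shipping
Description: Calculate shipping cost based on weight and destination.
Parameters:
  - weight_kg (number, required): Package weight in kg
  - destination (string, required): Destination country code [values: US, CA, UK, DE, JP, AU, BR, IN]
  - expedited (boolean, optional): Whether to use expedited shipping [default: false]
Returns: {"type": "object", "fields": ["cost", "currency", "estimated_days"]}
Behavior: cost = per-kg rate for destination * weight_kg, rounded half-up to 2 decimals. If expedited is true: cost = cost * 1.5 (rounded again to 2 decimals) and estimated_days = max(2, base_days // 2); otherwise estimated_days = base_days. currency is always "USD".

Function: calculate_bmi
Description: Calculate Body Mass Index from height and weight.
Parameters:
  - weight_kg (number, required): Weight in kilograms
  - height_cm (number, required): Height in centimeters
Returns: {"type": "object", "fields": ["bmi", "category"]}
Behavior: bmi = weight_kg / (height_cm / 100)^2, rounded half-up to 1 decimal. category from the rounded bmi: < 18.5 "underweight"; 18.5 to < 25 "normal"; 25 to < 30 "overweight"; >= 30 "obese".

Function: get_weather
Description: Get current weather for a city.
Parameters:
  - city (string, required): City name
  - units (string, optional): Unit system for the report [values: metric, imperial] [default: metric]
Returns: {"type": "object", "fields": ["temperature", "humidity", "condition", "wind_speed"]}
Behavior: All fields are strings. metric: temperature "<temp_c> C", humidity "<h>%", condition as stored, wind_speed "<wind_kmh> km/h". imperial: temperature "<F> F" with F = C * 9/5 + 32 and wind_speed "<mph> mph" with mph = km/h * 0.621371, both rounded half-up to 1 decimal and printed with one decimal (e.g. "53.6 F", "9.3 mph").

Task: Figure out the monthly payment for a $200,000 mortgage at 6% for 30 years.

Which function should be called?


The task needs a function whose description is: Calculate monthly payment for a loan.
calculate_loan


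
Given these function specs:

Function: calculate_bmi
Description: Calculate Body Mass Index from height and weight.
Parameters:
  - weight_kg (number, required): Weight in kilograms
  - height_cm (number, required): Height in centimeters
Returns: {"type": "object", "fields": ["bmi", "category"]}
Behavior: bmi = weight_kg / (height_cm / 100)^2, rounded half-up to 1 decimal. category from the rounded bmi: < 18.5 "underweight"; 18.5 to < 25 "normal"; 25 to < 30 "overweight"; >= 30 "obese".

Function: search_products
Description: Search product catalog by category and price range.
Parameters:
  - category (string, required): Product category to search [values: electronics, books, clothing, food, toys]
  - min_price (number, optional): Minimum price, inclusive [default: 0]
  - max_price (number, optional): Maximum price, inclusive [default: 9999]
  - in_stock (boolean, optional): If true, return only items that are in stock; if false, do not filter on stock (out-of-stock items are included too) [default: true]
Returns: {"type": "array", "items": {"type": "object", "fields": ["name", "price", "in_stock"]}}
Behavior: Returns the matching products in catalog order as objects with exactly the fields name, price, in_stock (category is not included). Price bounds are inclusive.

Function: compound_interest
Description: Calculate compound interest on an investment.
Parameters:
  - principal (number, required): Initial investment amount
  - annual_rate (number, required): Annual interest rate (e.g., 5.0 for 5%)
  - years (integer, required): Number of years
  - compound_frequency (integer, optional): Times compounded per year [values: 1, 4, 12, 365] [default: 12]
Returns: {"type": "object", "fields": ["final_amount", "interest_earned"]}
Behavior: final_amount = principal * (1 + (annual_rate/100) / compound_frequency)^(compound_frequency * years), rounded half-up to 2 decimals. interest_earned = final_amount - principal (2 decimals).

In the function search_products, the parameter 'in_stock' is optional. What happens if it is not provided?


The search_products spec declares:
  - in_stock (boolean, optional): If true, return only items that are in stock; if false, do not filter on stock (out-of-stock items are included too) [default: true]
It defaults to true


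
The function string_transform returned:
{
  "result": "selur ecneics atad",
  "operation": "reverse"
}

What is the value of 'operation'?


reverse


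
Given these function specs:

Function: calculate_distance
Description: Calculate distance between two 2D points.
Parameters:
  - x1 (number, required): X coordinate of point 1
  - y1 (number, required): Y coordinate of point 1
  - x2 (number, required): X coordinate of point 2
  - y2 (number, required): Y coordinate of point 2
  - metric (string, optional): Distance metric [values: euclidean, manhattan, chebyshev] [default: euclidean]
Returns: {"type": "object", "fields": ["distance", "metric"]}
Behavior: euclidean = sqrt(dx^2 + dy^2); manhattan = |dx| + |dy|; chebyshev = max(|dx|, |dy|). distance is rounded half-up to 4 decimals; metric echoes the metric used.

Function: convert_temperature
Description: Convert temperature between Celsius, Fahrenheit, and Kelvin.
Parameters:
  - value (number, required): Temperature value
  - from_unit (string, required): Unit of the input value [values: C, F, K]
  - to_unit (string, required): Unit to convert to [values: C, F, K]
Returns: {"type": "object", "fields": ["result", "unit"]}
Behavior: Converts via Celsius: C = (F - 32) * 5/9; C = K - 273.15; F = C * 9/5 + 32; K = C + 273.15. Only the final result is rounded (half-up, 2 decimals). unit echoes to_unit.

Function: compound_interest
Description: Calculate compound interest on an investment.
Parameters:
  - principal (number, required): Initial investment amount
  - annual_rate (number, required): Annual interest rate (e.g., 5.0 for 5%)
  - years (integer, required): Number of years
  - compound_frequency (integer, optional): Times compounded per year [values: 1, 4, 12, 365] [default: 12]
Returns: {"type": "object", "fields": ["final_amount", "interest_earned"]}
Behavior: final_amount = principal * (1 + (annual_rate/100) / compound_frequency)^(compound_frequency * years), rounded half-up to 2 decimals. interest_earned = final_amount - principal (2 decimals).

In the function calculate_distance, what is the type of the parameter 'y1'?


The calculate_distance spec declares:
  - y1 (number, required): Y coordinate of point 1
Type:
number


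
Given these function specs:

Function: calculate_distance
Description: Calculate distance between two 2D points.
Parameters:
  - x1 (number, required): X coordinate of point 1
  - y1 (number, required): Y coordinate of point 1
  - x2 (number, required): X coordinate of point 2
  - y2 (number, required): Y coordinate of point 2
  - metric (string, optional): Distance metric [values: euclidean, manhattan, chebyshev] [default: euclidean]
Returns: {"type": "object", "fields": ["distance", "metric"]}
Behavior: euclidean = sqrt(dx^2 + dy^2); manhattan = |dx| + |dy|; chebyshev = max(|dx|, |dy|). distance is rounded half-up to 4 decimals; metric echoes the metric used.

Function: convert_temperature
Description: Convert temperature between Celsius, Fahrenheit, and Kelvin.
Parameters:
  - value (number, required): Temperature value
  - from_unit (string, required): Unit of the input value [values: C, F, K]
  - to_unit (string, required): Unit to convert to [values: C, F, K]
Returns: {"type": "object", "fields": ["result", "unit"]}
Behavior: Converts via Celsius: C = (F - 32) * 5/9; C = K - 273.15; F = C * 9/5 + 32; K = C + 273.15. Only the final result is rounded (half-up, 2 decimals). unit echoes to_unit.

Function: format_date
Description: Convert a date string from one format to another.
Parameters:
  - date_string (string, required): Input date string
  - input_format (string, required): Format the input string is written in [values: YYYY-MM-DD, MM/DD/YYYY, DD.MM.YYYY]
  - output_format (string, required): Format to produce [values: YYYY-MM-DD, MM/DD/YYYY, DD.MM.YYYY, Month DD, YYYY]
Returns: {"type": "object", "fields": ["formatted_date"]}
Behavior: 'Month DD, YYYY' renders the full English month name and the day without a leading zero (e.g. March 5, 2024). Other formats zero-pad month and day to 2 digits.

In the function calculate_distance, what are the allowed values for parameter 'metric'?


The calculate_distance spec declares:
  - metric (string, optional): Distance metric [values: euclidean, manhattan, chebyshev] [default: euclidean]
Allowed values:
euclidean, manhattan, chebyshev


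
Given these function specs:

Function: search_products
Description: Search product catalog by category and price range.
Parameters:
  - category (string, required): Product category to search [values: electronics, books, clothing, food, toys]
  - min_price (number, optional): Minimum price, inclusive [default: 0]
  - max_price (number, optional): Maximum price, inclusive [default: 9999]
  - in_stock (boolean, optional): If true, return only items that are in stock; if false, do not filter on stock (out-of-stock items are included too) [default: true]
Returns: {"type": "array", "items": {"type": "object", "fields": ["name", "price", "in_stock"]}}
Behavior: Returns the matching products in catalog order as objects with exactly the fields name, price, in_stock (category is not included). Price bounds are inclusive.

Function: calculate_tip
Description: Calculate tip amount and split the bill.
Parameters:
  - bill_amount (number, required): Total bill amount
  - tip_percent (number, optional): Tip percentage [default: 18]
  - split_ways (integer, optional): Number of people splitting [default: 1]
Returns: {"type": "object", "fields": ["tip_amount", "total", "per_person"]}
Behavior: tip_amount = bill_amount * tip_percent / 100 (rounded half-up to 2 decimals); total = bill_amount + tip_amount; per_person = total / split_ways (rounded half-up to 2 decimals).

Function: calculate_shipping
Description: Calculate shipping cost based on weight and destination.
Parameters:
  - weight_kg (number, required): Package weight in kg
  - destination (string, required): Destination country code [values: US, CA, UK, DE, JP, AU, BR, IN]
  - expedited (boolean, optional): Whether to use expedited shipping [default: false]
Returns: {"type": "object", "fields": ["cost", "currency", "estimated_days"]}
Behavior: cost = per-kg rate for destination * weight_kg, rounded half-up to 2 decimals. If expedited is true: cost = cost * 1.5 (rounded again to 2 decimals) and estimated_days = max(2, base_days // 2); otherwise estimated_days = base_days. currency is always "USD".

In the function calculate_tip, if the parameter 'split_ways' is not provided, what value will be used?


The calculate_tip spec declares:
  - split_ways (integer, optional): Number of people splitting [default: 1]
Default:
1


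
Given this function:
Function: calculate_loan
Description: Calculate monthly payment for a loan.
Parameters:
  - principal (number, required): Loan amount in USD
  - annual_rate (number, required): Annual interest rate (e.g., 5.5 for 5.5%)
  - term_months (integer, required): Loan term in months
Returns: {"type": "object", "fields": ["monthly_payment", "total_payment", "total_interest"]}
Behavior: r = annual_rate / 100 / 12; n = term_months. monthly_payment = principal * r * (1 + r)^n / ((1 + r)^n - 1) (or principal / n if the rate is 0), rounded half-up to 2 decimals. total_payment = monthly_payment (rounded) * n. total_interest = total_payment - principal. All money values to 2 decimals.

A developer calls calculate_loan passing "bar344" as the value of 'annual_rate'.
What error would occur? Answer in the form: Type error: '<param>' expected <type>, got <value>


Spec: 'annual_rate' is declared as number; "bar344" is a string.
Type error: 'annual_rate' expected number, got "bar344"


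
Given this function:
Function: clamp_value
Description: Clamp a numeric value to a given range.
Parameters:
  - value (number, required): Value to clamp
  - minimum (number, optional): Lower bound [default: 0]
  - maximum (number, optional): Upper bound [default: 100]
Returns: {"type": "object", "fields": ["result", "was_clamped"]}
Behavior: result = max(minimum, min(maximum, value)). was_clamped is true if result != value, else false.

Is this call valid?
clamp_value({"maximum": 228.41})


Checking required parameters...
Missing required parameter: value
Invalid - missing required parameter 'value'


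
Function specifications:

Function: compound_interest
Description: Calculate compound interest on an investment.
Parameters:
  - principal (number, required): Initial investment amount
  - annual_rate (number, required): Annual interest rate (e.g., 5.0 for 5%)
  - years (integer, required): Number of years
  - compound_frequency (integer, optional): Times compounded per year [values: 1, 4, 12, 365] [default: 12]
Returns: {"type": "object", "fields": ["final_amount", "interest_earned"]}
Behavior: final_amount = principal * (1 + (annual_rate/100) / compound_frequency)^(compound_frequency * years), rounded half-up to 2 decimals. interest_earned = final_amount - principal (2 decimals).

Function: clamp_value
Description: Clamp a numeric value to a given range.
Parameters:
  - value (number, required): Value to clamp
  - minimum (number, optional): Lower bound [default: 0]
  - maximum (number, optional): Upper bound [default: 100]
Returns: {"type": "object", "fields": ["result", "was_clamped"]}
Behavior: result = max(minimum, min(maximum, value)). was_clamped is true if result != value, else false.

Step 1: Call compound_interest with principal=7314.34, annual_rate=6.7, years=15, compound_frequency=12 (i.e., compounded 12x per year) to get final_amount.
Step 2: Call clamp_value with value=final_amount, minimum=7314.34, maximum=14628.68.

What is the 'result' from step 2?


Step 1: compound_interest
  rate per period = 6.7/100/12 = 0.005583333333 (keep full precision); periods = 12 * 15 = 180
  (1 + 0.005583333333)^180 = 2.72428164
  final_amount = 7314.34 * 2.72428164 = 19926.322163 -> 19926.32
  interest_earned = 19926.32 - 7314.34 = 12611.98
  -> final_amount = 19926.32
Step 2: clamp_value(value=19926.32, minimum=7314.34, maximum=14628.68)
  result = max(7314.34, min(14628.68, 19926.32)) = max(7314.34, 14628.68) = 14628.68
  was_clamped = (14628.68 != 19926.32) = true
  -> result = 14628.68
14628.68


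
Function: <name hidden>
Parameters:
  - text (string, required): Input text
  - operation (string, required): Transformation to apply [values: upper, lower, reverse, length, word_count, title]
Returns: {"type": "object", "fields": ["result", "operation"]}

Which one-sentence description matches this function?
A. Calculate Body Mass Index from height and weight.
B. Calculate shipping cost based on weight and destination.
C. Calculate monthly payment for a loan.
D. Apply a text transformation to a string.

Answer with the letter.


Parameters text, operation and return ["result", "operation"] fit: Apply a text transformation to a string.
D


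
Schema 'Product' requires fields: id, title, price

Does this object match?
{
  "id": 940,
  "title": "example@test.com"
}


Checking required fields...
Missing: price
Invalid - missing required field 'price'


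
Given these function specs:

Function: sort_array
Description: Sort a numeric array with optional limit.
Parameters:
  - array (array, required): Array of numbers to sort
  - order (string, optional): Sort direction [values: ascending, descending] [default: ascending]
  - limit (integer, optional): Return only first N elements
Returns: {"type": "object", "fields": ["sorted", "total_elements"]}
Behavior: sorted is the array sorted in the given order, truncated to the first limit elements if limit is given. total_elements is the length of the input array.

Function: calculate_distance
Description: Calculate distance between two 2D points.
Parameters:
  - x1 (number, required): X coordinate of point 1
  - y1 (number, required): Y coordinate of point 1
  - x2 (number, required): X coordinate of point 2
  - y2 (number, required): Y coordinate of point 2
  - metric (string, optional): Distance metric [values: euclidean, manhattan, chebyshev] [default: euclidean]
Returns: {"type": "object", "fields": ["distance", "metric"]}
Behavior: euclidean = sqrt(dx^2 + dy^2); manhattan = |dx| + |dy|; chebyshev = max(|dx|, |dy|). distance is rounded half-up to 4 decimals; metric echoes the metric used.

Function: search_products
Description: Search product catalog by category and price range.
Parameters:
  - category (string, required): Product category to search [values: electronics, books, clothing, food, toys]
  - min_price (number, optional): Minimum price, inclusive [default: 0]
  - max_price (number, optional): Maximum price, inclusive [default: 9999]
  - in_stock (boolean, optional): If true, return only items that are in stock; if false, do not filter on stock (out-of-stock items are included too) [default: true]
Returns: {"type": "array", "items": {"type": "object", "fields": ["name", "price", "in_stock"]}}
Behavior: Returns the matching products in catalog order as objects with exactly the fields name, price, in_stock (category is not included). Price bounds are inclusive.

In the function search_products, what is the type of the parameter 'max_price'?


The search_products spec declares:
  - max_price (number, optional): Maximum price, inclusive [default: 9999]
Type:
number


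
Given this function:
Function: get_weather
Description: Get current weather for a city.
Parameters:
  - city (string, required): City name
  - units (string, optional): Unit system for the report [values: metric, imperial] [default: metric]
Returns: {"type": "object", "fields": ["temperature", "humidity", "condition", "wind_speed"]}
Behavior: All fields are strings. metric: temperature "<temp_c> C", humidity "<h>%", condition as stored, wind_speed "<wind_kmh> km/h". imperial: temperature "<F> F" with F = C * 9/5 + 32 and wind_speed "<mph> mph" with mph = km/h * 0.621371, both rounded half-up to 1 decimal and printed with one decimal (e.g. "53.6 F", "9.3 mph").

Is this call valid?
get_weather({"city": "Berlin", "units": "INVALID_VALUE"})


Checking parameter values...
Parameter 'units' has value 'INVALID_VALUE' not in allowed: metric, imperial
Invalid - 'units' must be one of metric, imperial


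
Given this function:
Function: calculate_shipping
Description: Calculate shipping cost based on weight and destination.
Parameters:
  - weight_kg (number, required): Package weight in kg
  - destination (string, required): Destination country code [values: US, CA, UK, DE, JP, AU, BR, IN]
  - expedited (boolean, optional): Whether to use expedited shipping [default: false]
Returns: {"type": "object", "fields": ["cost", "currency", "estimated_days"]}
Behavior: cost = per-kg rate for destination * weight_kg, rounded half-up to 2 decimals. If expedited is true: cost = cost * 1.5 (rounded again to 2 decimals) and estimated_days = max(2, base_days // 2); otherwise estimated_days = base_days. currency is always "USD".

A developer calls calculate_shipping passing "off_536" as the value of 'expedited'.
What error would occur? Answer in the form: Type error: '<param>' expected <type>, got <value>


Spec: 'expedited' is declared as boolean; "off_536" is a string.
Type error: 'expedited' expected boolean, got "off_536"


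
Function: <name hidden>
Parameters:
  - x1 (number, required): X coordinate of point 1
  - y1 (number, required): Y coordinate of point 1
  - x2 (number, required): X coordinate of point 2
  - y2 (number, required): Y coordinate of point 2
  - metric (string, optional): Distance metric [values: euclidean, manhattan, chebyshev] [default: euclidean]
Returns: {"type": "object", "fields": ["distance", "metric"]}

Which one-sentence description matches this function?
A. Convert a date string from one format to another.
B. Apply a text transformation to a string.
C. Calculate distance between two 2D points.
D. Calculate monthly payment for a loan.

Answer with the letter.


Parameters x1, y1, x2, y2, metric and return ["distance", "metric"] fit: Calculate distance between two 2D points.
C


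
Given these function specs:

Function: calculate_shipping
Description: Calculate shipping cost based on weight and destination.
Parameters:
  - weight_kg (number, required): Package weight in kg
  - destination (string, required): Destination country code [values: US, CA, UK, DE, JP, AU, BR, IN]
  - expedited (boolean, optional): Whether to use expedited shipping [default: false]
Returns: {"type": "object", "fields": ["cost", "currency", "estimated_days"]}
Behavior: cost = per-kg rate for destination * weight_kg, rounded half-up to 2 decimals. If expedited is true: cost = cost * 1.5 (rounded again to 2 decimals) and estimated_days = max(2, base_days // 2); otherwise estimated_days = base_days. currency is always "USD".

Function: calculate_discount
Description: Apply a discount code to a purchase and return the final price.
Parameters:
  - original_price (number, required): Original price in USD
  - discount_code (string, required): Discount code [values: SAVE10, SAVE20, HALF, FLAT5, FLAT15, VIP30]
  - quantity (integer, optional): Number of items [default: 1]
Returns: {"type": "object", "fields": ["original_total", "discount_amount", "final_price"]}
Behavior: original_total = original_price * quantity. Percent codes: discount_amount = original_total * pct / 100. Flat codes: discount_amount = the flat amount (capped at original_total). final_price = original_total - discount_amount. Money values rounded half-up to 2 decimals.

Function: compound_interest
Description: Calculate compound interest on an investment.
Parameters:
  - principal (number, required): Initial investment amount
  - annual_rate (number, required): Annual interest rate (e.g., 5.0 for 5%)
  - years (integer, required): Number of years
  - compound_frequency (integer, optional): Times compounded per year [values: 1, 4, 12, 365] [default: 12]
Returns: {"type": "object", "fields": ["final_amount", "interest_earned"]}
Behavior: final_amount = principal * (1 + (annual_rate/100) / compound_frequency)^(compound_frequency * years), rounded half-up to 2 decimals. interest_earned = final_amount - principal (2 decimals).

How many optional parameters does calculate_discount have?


Parameters of calculate_discount: original_price (required), discount_code (required), quantity (optional)
Optional count:
1


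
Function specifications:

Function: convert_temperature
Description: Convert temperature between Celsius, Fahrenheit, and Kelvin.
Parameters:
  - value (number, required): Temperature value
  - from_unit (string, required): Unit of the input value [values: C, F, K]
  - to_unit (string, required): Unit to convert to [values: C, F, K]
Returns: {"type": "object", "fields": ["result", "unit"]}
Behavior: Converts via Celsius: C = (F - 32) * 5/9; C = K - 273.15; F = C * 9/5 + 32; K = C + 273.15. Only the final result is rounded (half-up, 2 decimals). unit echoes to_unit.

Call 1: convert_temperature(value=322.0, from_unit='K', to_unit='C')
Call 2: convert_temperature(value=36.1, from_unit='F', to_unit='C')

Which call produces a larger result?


Call 1:
  To C: 322 - 273.15 = 48.85
  Target is C: 48.85
  Round to 2 decimals: 48.85
  -> 48.85 C
Call 2:
  To C: (36.1 - 32) * 5/9 = 2.277778
  Target is C: 2.277778
  Round to 2 decimals: 2.28
  -> 2.28 C
Call 1 (48.85 C)


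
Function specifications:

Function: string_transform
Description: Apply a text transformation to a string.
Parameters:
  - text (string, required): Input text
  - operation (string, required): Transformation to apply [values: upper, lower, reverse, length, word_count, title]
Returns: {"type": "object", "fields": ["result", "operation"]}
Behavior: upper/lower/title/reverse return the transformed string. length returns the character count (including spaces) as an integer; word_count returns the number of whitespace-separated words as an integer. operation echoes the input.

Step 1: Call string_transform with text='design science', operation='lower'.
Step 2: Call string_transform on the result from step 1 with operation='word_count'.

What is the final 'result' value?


Step 1: string_transform(text='design science', operation='lower')
  -> result = 'design science'
Step 2: string_transform(text='design science', operation='word_count')
  words: design, science -> 2
  -> result = 2
2


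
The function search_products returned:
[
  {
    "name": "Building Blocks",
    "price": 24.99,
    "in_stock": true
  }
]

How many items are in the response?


Items: Building Blocks
1


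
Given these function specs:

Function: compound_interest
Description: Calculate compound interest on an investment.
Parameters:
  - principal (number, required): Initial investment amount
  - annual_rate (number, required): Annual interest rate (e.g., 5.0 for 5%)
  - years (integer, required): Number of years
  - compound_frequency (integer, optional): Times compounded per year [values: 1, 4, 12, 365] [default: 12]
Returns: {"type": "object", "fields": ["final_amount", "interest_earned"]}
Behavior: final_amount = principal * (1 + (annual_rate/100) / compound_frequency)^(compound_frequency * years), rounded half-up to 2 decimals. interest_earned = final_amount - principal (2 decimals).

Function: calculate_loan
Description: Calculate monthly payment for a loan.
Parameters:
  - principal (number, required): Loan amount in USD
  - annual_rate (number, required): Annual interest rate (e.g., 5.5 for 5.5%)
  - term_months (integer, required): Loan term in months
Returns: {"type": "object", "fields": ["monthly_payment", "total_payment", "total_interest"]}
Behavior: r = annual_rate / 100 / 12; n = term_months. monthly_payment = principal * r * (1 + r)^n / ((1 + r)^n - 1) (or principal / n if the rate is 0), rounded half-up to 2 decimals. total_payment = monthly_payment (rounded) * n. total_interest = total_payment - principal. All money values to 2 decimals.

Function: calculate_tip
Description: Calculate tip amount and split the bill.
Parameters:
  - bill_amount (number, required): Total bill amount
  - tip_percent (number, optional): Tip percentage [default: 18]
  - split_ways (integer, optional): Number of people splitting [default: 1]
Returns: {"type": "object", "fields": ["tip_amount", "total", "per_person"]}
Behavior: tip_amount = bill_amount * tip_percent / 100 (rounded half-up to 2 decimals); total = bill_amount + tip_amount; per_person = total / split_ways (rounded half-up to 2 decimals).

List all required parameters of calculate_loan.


Parameters of calculate_loan and their required/optional flag:
  principal: required
  annual_rate: required
  term_months: required
annual_rate, principal, term_months


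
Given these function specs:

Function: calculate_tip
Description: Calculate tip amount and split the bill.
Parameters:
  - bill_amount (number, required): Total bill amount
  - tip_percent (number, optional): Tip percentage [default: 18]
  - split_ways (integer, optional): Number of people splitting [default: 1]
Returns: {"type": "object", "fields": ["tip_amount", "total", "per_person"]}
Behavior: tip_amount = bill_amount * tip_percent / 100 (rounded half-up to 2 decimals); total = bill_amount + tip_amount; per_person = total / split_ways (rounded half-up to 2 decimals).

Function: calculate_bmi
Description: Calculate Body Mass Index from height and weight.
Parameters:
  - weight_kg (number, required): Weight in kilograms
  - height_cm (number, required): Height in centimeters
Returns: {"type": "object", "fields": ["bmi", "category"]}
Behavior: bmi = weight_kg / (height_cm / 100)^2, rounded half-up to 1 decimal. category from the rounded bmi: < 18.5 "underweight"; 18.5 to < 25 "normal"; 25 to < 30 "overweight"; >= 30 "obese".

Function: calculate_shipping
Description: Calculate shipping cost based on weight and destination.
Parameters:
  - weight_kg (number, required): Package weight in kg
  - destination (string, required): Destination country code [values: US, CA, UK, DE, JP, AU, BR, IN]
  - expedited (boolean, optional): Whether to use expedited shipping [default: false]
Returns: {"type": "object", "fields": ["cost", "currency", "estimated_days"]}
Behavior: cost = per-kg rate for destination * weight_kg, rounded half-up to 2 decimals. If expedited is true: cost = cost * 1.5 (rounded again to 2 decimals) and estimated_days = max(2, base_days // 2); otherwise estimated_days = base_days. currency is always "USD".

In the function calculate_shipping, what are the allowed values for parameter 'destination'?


The calculate_shipping spec declares:
  - destination (string, required): Destination country code [values: US, CA, UK, DE, JP, AU, BR, IN]
Allowed values:
US, CA, UK, DE, JP, AU, BR, IN


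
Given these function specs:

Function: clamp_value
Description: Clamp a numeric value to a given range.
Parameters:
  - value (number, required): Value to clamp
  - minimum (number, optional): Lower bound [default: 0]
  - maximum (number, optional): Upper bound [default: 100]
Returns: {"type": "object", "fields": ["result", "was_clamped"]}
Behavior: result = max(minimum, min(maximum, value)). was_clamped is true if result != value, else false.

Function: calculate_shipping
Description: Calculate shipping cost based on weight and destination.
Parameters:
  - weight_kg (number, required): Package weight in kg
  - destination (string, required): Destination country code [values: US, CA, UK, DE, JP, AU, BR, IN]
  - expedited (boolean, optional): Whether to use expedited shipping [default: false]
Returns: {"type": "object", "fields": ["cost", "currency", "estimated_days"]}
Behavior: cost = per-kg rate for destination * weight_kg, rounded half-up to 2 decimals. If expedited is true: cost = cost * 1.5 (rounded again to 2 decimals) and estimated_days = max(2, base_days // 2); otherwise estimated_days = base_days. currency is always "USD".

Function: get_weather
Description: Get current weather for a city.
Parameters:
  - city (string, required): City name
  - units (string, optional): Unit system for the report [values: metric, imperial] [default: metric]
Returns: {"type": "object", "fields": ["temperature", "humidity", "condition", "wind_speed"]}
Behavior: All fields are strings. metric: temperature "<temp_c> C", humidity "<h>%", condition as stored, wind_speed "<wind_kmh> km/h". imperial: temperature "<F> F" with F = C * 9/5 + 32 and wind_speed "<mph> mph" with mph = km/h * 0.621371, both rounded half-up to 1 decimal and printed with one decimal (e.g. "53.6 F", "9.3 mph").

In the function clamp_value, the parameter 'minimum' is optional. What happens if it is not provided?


The clamp_value spec declares:
  - minimum (number, optional): Lower bound [default: 0]
It defaults to 0


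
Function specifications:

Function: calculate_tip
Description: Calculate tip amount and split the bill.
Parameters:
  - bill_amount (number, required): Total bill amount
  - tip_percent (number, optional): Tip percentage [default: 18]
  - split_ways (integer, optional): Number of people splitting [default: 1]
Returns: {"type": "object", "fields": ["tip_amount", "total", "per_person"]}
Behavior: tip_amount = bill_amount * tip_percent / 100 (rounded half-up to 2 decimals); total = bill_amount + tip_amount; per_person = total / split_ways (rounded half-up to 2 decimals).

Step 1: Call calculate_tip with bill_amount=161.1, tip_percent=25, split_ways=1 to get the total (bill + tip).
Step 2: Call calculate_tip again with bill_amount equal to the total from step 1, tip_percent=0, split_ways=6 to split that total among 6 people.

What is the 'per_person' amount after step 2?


Step 1: calculate_tip(bill_amount=161.1, tip_percent=25, split_ways=1)
  tip_amount = 161.1 * 25/100 = 40.275 -> 40.28
  total = 161.1 + 40.28 = 201.38
  per_person = 201.38 / 1 = 201.38 -> 201.38
  -> total = 201.38
Step 2: calculate_tip(bill_amount=201.38, tip_percent=0, split_ways=6)
  tip_amount = 201.38 * 0/100 = 0 -> 0.00
  total = 201.38 + 0.00 = 201.38
  per_person = 201.38 / 6 = 33.563333 -> 33.56
  -> per_person = 33.56
$33.56


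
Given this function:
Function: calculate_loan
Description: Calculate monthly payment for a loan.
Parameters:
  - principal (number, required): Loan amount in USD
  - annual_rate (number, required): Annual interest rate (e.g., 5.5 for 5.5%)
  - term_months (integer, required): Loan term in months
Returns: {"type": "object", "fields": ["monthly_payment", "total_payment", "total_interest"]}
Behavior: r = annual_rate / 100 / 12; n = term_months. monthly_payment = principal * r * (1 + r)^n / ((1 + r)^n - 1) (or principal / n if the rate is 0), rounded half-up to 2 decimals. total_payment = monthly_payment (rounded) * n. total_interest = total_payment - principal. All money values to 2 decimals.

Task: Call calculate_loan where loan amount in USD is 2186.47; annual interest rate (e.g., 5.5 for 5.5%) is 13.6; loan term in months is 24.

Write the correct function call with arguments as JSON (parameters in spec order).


Mapping each described value to its parameter name:
  'Loan amount in USD' -> principal = 2186.47
  'Annual interest rate (e.g., 5.5 for 5.5%)' -> annual_rate = 13.6
  'Loan term in months' -> term_months = 24
calculate_loan({"principal": 2186.47, "annual_rate": 13.6, "term_months": 24})


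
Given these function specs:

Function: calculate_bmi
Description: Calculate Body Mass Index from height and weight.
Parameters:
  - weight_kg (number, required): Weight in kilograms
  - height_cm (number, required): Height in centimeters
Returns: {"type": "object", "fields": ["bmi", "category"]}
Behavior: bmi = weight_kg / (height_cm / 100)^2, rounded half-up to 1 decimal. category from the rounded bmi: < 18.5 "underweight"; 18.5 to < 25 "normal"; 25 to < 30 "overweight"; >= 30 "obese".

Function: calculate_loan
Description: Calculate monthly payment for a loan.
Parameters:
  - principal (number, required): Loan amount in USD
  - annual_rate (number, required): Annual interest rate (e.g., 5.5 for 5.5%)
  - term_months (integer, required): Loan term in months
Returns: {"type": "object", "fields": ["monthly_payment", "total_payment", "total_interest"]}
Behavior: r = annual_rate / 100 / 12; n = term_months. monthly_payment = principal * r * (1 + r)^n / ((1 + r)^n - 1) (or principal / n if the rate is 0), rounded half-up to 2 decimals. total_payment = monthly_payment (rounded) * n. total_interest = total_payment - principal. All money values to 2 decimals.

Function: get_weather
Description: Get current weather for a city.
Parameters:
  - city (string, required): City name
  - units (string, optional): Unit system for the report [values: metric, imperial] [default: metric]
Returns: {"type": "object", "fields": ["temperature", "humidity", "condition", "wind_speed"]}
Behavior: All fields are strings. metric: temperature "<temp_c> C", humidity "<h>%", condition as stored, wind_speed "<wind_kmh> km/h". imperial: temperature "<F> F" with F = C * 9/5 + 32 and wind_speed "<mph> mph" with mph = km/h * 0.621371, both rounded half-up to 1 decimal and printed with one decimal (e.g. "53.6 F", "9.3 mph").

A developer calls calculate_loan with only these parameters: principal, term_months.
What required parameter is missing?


Required parameters: principal, annual_rate, term_months
Provided: principal, term_months
Missing: annual_rate
annual_rate


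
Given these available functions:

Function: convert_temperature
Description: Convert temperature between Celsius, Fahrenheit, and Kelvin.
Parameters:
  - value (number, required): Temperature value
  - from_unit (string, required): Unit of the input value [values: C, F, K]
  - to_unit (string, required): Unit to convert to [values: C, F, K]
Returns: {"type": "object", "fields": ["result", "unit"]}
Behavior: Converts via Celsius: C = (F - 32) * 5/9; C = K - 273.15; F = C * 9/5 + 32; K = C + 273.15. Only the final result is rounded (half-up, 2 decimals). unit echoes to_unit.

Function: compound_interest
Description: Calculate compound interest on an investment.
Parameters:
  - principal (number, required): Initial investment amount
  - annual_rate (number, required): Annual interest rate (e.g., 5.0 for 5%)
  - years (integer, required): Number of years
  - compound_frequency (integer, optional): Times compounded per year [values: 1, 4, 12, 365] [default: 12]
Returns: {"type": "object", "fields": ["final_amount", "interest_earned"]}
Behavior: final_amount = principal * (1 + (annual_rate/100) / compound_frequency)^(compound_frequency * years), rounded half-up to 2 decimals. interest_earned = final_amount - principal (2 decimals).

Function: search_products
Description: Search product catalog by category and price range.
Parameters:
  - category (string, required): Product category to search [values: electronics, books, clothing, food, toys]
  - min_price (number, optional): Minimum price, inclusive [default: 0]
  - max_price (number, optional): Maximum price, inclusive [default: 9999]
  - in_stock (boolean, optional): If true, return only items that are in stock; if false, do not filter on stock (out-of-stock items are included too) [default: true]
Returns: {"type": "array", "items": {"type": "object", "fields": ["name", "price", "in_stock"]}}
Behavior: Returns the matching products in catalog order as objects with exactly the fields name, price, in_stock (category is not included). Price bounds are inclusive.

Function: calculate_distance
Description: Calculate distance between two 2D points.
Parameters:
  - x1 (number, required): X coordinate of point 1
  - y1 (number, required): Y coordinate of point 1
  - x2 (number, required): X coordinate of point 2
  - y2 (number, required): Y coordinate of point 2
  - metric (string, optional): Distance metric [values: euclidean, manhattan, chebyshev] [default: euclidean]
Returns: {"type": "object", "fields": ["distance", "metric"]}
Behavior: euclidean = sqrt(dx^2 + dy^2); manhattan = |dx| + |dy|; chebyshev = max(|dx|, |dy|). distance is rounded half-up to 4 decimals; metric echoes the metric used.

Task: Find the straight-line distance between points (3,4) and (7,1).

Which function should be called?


The task needs a function whose description is: Calculate distance between two 2D points.
calculate_distance
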